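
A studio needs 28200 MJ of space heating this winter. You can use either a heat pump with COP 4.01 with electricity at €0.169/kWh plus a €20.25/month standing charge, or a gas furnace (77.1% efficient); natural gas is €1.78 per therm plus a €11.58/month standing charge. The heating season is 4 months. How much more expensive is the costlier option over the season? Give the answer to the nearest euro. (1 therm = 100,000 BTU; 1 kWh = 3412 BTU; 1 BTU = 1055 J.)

Heat load = 28200 MJ = 28,200,000,000 J / 1055 = 26,729,858 BTU
Gas: input = 26,729,858 / 0.771 = 34,669,076 BTU = 346.7 therm → 346.7 × €1.78 = €617.11; + 4 × €11.58 standing = €663.43
Heat pump: 26,729,858 BTU / 3412 = 7,834 kWh heat; / 4.01 = 1,954 kWh in → × €0.169 = €330.16; + 4 × €20.25 standing = €411.16
Difference = |€663.43 − €411.16| = €252.27 ≈ €252

€252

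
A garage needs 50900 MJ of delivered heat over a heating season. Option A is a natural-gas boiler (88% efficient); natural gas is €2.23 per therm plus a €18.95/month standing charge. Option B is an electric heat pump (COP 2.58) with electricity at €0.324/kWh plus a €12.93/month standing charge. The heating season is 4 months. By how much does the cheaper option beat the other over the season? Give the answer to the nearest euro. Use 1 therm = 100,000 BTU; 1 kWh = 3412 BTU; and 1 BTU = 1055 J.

€529

Heat load = 50900 MJ = 50,900,000,000 J / 1055 = 48,246,445 BTU
Gas: input = 48,246,445 / 0.880 = 54,825,506 BTU = 548.3 therm → 548.3 × €2.23 = €1,222.61; + 4 × €18.95 standing = €1,298.41
Heat pump: 48,246,445 BTU / 3412 = 14,140 kWh heat; / 2.58 = 5,481 kWh in → × €0.324 = €1,775.75; + 4 × €12.93 standing = €1,827.47
Difference = |€1,298.41 − €1,827.47| = €529.06 ≈ €529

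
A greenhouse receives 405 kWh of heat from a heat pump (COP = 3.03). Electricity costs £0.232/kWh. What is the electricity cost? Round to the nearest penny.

Electrical input = 405 kWh / 3.03 = 133.7 kWh
Cost = 133.7 × £0.232/kWh = £31.01

£31.01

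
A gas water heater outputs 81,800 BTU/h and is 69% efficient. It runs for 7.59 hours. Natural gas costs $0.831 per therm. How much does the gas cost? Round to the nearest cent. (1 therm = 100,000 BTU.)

Heat delivered = 81,800 BTU/h × 7.59 h = 620,862 BTU
Gas input = 620,862 / 0.69 = 899,800 BTU
= 899,800 / 100,000 = 8.998 therm
Cost = 8.998 × $0.831/therm = $7.48

$7.48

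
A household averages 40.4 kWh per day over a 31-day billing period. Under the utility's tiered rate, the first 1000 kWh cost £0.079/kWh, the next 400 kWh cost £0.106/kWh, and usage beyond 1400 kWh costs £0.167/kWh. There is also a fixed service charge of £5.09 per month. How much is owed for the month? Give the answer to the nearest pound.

Usage = 40.4 kWh/day × 31 days = 1252.4 kWh
First 1000 kWh × £0.079 = £79.00
Next 252.4 kWh × £0.106 = £26.75
Remaining tier: 0 kWh (not reached)
Energy charge = £105.75; + service £5.09 = £110.84 ≈ £111

£111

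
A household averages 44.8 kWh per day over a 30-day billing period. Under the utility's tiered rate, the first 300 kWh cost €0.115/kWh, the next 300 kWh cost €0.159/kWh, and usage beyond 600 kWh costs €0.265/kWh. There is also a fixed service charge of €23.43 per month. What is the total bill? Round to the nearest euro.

€303

Usage = 44.8 kWh/day × 30 days = 1344 kWh
First 300 kWh × €0.115 = €34.50
Next 300 kWh × €0.159 = €47.70
Remaining 744 kWh × €0.265 = €197.16
Energy charge = €279.36; + service €23.43 = €302.79 ≈ €303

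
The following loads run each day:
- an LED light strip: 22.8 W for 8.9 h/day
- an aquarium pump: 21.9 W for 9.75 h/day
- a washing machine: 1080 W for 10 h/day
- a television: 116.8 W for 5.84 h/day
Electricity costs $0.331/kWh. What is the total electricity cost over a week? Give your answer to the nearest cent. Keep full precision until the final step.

LED light strip: 22.8 W × 8.9 h × 7 d = 1,420 Wh = 1.42 kWh
aquarium pump: 21.9 W × 9.75 h × 7 d = 1,495 Wh = 1.495 kWh
washing machine: 1080 W × 10 h × 7 d = 75,600 Wh = 75.6 kWh
television: 116.8 W × 5.84 h × 7 d = 4,775 Wh = 4.775 kWh
Total energy = 1.42 + 1.495 + 75.6 + 4.775 = 83.29 kWh
Cost = 83.29 kWh × $0.331 = $27.57

$27.57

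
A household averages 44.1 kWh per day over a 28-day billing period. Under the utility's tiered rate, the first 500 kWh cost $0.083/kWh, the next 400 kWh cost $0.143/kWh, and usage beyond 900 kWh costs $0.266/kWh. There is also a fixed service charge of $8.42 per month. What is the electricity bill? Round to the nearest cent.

Usage = 44.1 kWh/day × 28 days = 1234.8 kWh
First 500 kWh × $0.083 = $41.50
Next 400 kWh × $0.143 = $57.20
Remaining 334.8 kWh × $0.266 = $89.06
Energy charge = $187.76; + service $8.42 = $196.18

$196.18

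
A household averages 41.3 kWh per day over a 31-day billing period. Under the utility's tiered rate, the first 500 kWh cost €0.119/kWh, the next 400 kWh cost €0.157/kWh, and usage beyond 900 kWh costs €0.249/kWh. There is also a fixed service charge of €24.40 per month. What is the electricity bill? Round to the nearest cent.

Usage = 41.3 kWh/day × 31 days = 1280.3 kWh
First 500 kWh × €0.119 = €59.50
Next 400 kWh × €0.157 = €62.80
Remaining 380.3 kWh × €0.249 = €94.69
Energy charge = €216.99; + service €24.40 = €241.39

€241.39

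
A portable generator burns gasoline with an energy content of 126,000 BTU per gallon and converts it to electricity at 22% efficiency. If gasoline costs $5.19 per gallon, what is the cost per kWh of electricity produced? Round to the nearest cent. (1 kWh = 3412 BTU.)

Electrical output per gallon = 126,000 BTU × 0.22 / 3412 BTU/kWh = 8.124 kWh
Cost per kWh = $5.19 / 8.124 kWh = $0.639

$0.64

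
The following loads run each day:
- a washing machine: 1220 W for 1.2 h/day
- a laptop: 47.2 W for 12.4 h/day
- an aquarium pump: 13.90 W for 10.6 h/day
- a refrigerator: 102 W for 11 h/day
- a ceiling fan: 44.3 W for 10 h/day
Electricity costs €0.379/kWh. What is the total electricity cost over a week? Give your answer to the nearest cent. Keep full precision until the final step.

€9.98

washing machine: 1220 W × 1.2 h × 7 d = 10,248 Wh = 10.25 kWh
laptop: 47.2 W × 12.4 h × 7 d = 4,097 Wh = 4.097 kWh
aquarium pump: 13.90 W × 10.6 h × 7 d = 1,031 Wh = 1.031 kWh
refrigerator: 102 W × 11 h × 7 d = 7,854 Wh = 7.854 kWh
ceiling fan: 44.3 W × 10 h × 7 d = 3,101 Wh = 3.101 kWh
Total energy = 10.25 + 4.097 + 1.031 + 7.854 + 3.101 = 26.33 kWh
Cost = 26.33 kWh × €0.379 = €9.98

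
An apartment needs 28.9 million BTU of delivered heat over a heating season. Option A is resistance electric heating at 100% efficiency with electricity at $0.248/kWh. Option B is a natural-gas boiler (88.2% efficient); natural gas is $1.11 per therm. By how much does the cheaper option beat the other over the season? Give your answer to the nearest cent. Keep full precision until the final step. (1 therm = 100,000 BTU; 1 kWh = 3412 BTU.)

Heat load = 28.9 × 10⁶ BTU = 28,900,000 BTU
Gas: input = 28,900,000 / 0.882 = 32,766,440 BTU = 327.7 therm → 327.7 × $1.11 = $363.71
Electric: 28,900,000 BTU / 3412 = 8,470 kWh → × $0.248 = $2,100.59
Difference = |$363.71 − $2,100.59| = $1,736.88

$1736.88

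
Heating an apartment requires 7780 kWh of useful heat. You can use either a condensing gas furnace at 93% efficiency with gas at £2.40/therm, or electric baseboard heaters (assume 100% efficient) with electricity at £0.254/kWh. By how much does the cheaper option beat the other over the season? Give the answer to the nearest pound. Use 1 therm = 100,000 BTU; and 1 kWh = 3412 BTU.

Heat load = 7780 kWh × 3412 = 26,545,360 BTU
Gas: input = 26,545,360 / 0.93 = 28,543,398 BTU = 285.4 therm → 285.4 × £2.40 = £685.04
Electric: 26,545,360 BTU / 3412 = 7,780 kWh → × £0.254 = £1,976.12
Difference = |£685.04 − £1,976.12| = £1,291.08 ≈ £1291

£1291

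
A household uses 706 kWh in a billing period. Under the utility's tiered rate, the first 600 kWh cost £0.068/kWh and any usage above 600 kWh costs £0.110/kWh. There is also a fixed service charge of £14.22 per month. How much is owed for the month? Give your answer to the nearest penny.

First 600 kWh × £0.068 = £40.80
Remaining 106 kWh × £0.110 = £11.66
Energy charge = £52.46; + service £14.22 = £66.68

£66.68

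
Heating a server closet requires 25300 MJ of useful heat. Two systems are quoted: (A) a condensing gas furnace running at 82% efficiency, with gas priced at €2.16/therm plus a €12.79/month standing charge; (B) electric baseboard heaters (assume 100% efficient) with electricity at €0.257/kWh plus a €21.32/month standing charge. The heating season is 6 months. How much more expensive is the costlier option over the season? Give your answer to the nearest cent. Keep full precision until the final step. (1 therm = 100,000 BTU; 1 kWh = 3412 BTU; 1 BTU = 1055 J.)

Heat load = 25300 MJ = 25,300,000,000 J / 1055 = 23,981,043 BTU
Gas: input = 23,981,043 / 0.82 = 29,245,174 BTU = 292.5 therm → 292.5 × €2.16 = €631.70; + 6 × €12.79 standing = €708.44
Electric: 23,981,043 BTU / 3412 = 7,028 kWh → × €0.257 = €1,806.31; + 6 × €21.32 standing = €1,934.23
Difference = |€708.44 − €1,934.23| = €1,225.79

€1225.79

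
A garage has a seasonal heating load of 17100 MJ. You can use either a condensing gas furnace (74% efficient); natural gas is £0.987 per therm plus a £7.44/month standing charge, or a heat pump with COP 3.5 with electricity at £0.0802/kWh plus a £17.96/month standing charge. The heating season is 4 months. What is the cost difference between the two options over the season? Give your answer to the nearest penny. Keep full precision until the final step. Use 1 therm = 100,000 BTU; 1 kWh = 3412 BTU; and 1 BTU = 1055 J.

Heat load = 17100 MJ = 17,100,000,000 J / 1055 = 16,208,531 BTU
Gas: input = 16,208,531 / 0.74 = 21,903,420 BTU = 219 therm → 219 × £0.987 = £216.19; + 4 × £7.44 standing = £245.95
Heat pump: 16,208,531 BTU / 3412 = 4,750 kWh heat; / 3.5 = 1,357 kWh in → × £0.0802 = £108.85; + 4 × £17.96 standing = £180.69
Difference = |£245.95 − £180.69| = £65.25

£65.25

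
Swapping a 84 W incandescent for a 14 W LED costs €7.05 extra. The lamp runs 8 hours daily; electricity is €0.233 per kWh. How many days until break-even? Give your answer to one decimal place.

Power saved = 84 − 14 = 70 W
Daily energy saved = 70 W × 8 h = 560 Wh = 0.56 kWh
Daily savings = 0.56 × €0.233 = €0.1305
Payback = €7.05 / €0.1305 per day = 54.03 days

54.0 days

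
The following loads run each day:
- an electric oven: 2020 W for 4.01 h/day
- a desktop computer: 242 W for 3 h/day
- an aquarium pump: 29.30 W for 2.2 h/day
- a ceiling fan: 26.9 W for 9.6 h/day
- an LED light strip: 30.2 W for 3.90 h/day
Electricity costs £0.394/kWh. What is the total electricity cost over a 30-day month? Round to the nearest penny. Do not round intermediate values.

electric oven: 2020 W × 4.01 h × 30 d = 243,006 Wh = 243 kWh
desktop computer: 242 W × 3 h × 30 d = 21,780 Wh = 21.78 kWh
aquarium pump: 29.30 W × 2.2 h × 30 d = 1,934 Wh = 1.934 kWh
ceiling fan: 26.9 W × 9.6 h × 30 d = 7,747 Wh = 7.747 kWh
LED light strip: 30.2 W × 3.90 h × 30 d = 3,533 Wh = 3.533 kWh
Total energy = 243 + 21.78 + 1.934 + 7.747 + 3.533 = 278 kWh
Cost = 278 kWh × £0.394 = £109.53

£109.53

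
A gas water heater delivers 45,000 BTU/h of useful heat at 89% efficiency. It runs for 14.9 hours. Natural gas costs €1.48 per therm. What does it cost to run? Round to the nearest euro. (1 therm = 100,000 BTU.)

€11

Heat delivered = 45,000 BTU/h × 14.9 h = 670,500 BTU
Gas input = 670,500 / 0.89 = 753,371 BTU
= 753,371 / 100,000 = 7.534 therm
Cost = 7.534 × €1.48/therm = €11.15 ≈ €11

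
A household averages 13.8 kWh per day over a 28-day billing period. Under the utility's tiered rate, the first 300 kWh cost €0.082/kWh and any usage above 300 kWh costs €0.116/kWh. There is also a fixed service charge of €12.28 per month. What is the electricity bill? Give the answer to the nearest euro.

€47

Usage = 13.8 kWh/day × 28 days = 386.4 kWh
First 300 kWh × €0.082 = €24.60
Remaining 86.4 kWh × €0.116 = €10.02
Energy charge = €34.62; + service €12.28 = €46.90 ≈ €47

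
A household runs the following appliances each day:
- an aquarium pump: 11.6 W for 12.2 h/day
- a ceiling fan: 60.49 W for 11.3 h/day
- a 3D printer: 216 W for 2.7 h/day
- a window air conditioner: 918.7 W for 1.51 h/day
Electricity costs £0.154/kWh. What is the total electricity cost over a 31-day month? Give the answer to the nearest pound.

aquarium pump: 11.6 W × 12.2 h × 31 d = 4,387 Wh = 4.387 kWh
ceiling fan: 60.49 W × 11.3 h × 31 d = 21,190 Wh = 21.19 kWh
3D printer: 216 W × 2.7 h × 31 d = 18,079 Wh = 18.08 kWh
window air conditioner: 918.7 W × 1.51 h × 31 d = 43,004 Wh = 43 kWh
Total energy = 4.387 + 21.19 + 18.08 + 43 = 86.66 kWh
Cost = 86.66 kWh × £0.154 = £13.35 ≈ £13

£13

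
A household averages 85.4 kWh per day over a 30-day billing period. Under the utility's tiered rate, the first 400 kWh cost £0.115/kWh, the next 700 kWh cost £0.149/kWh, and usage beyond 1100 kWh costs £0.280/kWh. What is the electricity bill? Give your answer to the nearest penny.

£559.66

Usage = 85.4 kWh/day × 30 days = 2562 kWh
First 400 kWh × £0.115 = £46.00
Next 700 kWh × £0.149 = £104.30
Remaining 1462 kWh × £0.280 = £409.36
Total = £559.66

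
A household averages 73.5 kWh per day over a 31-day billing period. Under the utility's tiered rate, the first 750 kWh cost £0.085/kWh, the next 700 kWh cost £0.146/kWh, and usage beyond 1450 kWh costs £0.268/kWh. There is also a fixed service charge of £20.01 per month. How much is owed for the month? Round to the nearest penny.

£408.00

Usage = 73.5 kWh/day × 31 days = 2278.5 kWh
First 750 kWh × £0.085 = £63.75
Next 700 kWh × £0.146 = £102.20
Remaining 828.5 kWh × £0.268 = £222.04
Energy charge = £387.99; + service £20.01 = £408.00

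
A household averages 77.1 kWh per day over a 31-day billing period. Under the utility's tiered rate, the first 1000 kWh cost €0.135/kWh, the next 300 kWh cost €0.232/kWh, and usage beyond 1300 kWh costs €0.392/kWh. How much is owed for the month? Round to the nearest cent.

Usage = 77.1 kWh/day × 31 days = 2390.1 kWh
First 1000 kWh × €0.135 = €135.00
Next 300 kWh × €0.232 = €69.60
Remaining 1090.1 kWh × €0.392 = €427.32
Total = €631.92

€631.92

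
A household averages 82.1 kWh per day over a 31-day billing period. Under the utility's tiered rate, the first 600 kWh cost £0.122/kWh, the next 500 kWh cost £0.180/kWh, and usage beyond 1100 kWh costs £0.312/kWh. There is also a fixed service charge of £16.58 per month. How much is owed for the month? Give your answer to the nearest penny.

£630.65

Usage = 82.1 kWh/day × 31 days = 2545.1 kWh
First 600 kWh × £0.122 = £73.20
Next 500 kWh × £0.180 = £90.00
Remaining 1445.1 kWh × £0.312 = £450.87
Energy charge = £614.07; + service £16.58 = £630.65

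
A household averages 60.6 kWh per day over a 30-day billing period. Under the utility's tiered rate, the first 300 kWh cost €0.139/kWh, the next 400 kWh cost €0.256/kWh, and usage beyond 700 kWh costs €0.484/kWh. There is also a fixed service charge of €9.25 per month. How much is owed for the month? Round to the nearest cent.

Usage = 60.6 kWh/day × 30 days = 1818 kWh
First 300 kWh × €0.139 = €41.70
Next 400 kWh × €0.256 = €102.40
Remaining 1118 kWh × €0.484 = €541.11
Energy charge = €685.21; + service €9.25 = €694.46

€694.46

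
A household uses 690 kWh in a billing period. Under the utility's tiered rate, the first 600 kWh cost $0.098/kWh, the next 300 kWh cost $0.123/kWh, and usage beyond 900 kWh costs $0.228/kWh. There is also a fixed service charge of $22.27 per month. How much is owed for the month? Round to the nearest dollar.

$92

First 600 kWh × $0.098 = $58.80
Next 90 kWh × $0.123 = $11.07
Remaining tier: 0 kWh (not reached)
Energy charge = $69.87; + service $22.27 = $92.14 ≈ $92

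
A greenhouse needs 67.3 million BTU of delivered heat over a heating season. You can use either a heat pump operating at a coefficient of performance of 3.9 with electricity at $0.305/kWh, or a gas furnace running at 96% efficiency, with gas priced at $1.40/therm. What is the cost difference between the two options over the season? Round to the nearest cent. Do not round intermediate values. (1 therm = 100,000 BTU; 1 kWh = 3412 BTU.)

Heat load = 67.3 × 10⁶ BTU = 67,300,000 BTU
Gas: input = 67,300,000 / 0.96 = 70,104,167 BTU = 701 therm → 701 × $1.40 = $981.46
Heat pump: 67,300,000 BTU / 3412 = 19,720 kWh heat; / 3.9 = 5,058 kWh in → × $0.305 = $1,542.56
Difference = |$981.46 − $1,542.56| = $561.10

$561.10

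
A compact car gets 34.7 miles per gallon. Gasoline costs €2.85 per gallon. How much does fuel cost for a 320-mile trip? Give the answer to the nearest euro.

€26

Fuel = 320 mi / 34.7 mpg = 9.222 gal
Cost = 9.222 gal × €2.85/gal = €26.28 ≈ €26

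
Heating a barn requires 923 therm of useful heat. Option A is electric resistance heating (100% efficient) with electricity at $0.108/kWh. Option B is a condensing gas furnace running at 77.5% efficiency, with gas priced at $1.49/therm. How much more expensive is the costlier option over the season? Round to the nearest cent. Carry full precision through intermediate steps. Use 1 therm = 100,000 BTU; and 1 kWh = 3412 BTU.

$1147.03

Heat load = 923 therm × 100,000 = 92,300,000 BTU
Gas: input = 92,300,000 / 0.775 = 119,096,774 BTU = 1,191 therm → 1,191 × $1.49 = $1,774.54
Electric: 92,300,000 BTU / 3412 = 27,050 kWh → × $0.108 = $2,921.57
Difference = |$1,774.54 − $2,921.57| = $1,147.03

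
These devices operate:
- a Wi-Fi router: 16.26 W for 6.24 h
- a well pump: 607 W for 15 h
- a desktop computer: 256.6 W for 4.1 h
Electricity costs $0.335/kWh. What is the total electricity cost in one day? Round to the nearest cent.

Wi-Fi router: 16.26 W × 6.24 h = 101 Wh = 0.1015 kWh
well pump: 607 W × 15 h = 9,105 Wh = 9.105 kWh
desktop computer: 256.6 W × 4.1 h = 1,052 Wh = 1.052 kWh
Total energy = 0.1015 + 9.105 + 1.052 = 10.26 kWh
Cost = 10.26 kWh × $0.335 = $3.44

$3.44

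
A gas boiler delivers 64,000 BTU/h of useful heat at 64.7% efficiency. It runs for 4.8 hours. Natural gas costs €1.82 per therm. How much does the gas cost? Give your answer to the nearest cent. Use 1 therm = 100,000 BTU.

Heat delivered = 64,000 BTU/h × 4.8 h = 307,200 BTU
Gas input = 307,200 / 0.647 = 474,807 BTU
= 474,807 / 100,000 = 4.748 therm
Cost = 4.748 × €1.82/therm = €8.64

€8.64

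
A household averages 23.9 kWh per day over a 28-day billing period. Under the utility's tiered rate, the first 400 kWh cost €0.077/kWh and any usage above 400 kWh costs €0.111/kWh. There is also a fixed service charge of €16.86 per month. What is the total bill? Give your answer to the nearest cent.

Usage = 23.9 kWh/day × 28 days = 669.2 kWh
First 400 kWh × €0.077 = €30.80
Remaining 269.2 kWh × €0.111 = €29.88
Energy charge = €60.68; + service €16.86 = €77.54

€77.54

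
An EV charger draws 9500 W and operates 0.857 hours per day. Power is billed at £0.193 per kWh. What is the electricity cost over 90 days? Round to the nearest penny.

£141.42

Energy = 9500 W × 0.857 h/day × 90 days = 732,735 Wh = 732.7 kWh
Cost = 732.7 kWh × £0.193/kWh = £141.42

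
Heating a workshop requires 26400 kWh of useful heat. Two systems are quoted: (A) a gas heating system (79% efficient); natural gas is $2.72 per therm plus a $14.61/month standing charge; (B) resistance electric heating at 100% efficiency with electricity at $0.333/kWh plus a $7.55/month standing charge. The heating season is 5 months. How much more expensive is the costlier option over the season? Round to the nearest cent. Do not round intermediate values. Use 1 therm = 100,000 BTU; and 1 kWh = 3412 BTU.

Heat load = 26400 kWh × 3412 = 90,076,800 BTU
Gas: input = 90,076,800 / 0.79 = 114,021,266 BTU = 1,140 therm → 1,140 × $2.72 = $3,101.38; + 5 × $14.61 standing = $3,174.43
Electric: 90,076,800 BTU / 3412 = 26,400 kWh → × $0.333 = $8,791.20; + 5 × $7.55 standing = $8,828.95
Difference = |$3,174.43 − $8,828.95| = $5,654.52

$5654.52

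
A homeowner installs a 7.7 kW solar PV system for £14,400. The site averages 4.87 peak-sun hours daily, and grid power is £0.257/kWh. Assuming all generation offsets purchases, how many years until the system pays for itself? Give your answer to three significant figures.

Daily generation = 7.7 kW × 4.87 h = 37.5 kWh
Annual generation = 37.5 × 365 = 13687 kWh
Annual savings = 13687 × £0.257 = £3,517.59
Payback = £14,400 / £3,517.59 = 4.09 years

4.09 years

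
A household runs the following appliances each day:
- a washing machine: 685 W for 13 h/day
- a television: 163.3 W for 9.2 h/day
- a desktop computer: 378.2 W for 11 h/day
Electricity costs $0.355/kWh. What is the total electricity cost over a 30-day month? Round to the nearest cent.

$155.14

washing machine: 685 W × 13 h × 30 d = 267,150 Wh = 267.1 kWh
television: 163.3 W × 9.2 h × 30 d = 45,071 Wh = 45.07 kWh
desktop computer: 378.2 W × 11 h × 30 d = 124,806 Wh = 124.8 kWh
Total energy = 267.1 + 45.07 + 124.8 = 437 kWh
Cost = 437 kWh × $0.355 = $155.14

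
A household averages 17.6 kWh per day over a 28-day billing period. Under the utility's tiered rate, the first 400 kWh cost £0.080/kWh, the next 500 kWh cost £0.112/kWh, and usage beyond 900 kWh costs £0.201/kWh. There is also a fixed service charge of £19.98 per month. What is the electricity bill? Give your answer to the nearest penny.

£62.37

Usage = 17.6 kWh/day × 28 days = 492.8 kWh
First 400 kWh × £0.080 = £32.00
Next 92.8 kWh × £0.112 = £10.39
Remaining tier: 0 kWh (not reached)
Energy charge = £42.39; + service £19.98 = £62.37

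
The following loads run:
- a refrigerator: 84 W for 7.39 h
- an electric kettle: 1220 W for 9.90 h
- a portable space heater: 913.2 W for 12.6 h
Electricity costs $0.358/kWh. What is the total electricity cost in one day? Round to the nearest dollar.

$9

refrigerator: 84 W × 7.39 h = 621 Wh = 0.6208 kWh
electric kettle: 1220 W × 9.90 h = 12,078 Wh = 12.08 kWh
portable space heater: 913.2 W × 12.6 h = 11,506 Wh = 11.51 kWh
Total energy = 0.6208 + 12.08 + 11.51 = 24.21 kWh
Cost = 24.21 kWh × $0.358 = $8.67 ≈ $9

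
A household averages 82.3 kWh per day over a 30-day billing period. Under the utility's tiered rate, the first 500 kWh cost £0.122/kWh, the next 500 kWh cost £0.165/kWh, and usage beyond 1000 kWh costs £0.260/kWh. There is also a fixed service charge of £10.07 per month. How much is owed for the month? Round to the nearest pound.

Usage = 82.3 kWh/day × 30 days = 2469 kWh
First 500 kWh × £0.122 = £61.00
Next 500 kWh × £0.165 = £82.50
Remaining 1469 kWh × £0.260 = £381.94
Energy charge = £525.44; + service £10.07 = £535.51 ≈ £536

£536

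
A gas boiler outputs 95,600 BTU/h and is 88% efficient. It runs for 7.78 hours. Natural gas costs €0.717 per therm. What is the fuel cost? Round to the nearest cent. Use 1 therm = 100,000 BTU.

€6.06

Heat delivered = 95,600 BTU/h × 7.78 h = 743,768 BTU
Gas input = 743,768 / 0.88 = 845,191 BTU
= 845,191 / 100,000 = 8.452 therm
Cost = 8.452 × €0.717/therm = €6.06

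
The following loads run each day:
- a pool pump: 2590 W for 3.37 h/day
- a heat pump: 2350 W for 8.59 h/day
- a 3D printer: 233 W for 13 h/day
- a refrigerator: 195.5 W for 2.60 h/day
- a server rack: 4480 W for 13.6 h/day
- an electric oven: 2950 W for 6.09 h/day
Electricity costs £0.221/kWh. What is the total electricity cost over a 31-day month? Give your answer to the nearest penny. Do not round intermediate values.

£762.83

pool pump: 2590 W × 3.37 h × 31 d = 270,577 Wh = 270.6 kWh
heat pump: 2350 W × 8.59 h × 31 d = 625,782 Wh = 625.8 kWh
3D printer: 233 W × 13 h × 31 d = 93,899 Wh = 93.9 kWh
refrigerator: 195.5 W × 2.60 h × 31 d = 15,757 Wh = 15.76 kWh
server rack: 4480 W × 13.6 h × 31 d = 1,888,768 Wh = 1,889 kWh
electric oven: 2950 W × 6.09 h × 31 d = 556,930 Wh = 556.9 kWh
Total energy = 270.6 + 625.8 + 93.9 + 15.76 + 1,889 + 556.9 = 3,452 kWh
Cost = 3,452 kWh × £0.221 = £762.83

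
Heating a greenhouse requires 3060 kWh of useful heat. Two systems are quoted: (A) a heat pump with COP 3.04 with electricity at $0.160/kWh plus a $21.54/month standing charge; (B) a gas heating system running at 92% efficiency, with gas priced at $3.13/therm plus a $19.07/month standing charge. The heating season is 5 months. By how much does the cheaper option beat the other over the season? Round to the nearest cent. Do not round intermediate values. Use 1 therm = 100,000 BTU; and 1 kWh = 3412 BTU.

Heat load = 3060 kWh × 3412 = 10,440,720 BTU
Gas: input = 10,440,720 / 0.92 = 11,348,609 BTU = 113.5 therm → 113.5 × $3.13 = $355.21; + 5 × $19.07 standing = $450.56
Heat pump: 10,440,720 BTU / 3412 = 3,060 kWh heat; / 3.04 = 1,007 kWh in → × $0.160 = $161.05; + 5 × $21.54 standing = $268.75
Difference = |$450.56 − $268.75| = $181.81

$181.81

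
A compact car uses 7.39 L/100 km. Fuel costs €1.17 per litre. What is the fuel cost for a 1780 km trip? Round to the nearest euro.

Fuel = 7.39 L/100 km × 1780 km / 100 = 131.5 L
Cost = 131.5 L × €1.17/L = €153.90 ≈ €154

€154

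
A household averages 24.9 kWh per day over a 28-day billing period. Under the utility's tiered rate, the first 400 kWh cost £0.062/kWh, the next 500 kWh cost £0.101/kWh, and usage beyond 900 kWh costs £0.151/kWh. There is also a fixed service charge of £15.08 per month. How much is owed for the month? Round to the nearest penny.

£69.90

Usage = 24.9 kWh/day × 28 days = 697.2 kWh
First 400 kWh × £0.062 = £24.80
Next 297.2 kWh × £0.101 = £30.02
Remaining tier: 0 kWh (not reached)
Energy charge = £54.82; + service £15.08 = £69.90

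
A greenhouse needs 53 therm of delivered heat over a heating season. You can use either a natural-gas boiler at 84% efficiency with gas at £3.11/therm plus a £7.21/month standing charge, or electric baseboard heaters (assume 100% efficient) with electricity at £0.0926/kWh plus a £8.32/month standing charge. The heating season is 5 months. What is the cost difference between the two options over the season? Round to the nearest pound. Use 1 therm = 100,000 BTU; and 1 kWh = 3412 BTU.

£47

Heat load = 53 therm × 100,000 = 5,300,000 BTU
Gas: input = 5,300,000 / 0.84 = 6,309,524 BTU = 63.1 therm → 63.1 × £3.11 = £196.23; + 5 × £7.21 standing = £232.28
Electric: 5,300,000 BTU / 3412 = 1,553 kWh → × £0.0926 = £143.84; + 5 × £8.32 standing = £185.44
Difference = |£232.28 − £185.44| = £46.84 ≈ £47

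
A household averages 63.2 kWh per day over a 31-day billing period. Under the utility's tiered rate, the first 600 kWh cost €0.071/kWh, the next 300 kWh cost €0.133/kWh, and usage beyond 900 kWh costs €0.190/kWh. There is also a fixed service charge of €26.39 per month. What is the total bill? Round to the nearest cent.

Usage = 63.2 kWh/day × 31 days = 1959.2 kWh
First 600 kWh × €0.071 = €42.60
Next 300 kWh × €0.133 = €39.90
Remaining 1059.2 kWh × €0.190 = €201.25
Energy charge = €283.75; + service €26.39 = €310.14

€310.14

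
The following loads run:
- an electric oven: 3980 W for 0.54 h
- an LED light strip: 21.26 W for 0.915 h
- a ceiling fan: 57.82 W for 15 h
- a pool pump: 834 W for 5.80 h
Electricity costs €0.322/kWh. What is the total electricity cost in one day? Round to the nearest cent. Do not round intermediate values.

electric oven: 3980 W × 0.54 h = 2,149 Wh = 2.149 kWh
LED light strip: 21.26 W × 0.915 h = 19 Wh = 0.01945 kWh
ceiling fan: 57.82 W × 15 h = 867 Wh = 0.8673 kWh
pool pump: 834 W × 5.80 h = 4,837 Wh = 4.837 kWh
Total energy = 2.149 + 0.01945 + 0.8673 + 4.837 = 7.873 kWh
Cost = 7.873 kWh × €0.322 = €2.54

€2.54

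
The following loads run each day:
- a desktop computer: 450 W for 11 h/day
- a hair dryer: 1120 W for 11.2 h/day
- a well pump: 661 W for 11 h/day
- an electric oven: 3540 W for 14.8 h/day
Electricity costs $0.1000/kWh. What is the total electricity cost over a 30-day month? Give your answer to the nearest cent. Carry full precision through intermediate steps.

desktop computer: 450 W × 11 h × 30 d = 148,500 Wh = 148.5 kWh
hair dryer: 1120 W × 11.2 h × 30 d = 376,320 Wh = 376.3 kWh
well pump: 661 W × 11 h × 30 d = 218,130 Wh = 218.1 kWh
electric oven: 3540 W × 14.8 h × 30 d = 1,571,760 Wh = 1,572 kWh
Total energy = 148.5 + 376.3 + 218.1 + 1,572 = 2,315 kWh
Cost = 2,315 kWh × $0.1000 = $231.47

$231.47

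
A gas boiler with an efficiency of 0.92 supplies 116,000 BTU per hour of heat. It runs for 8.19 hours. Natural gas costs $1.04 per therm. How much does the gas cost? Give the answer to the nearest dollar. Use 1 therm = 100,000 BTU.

Heat delivered = 116,000 BTU/h × 8.19 h = 950,040 BTU
Gas input = 950,040 / 0.92 = 1,032,652 BTU
= 1,032,652 / 100,000 = 10.33 therm
Cost = 10.33 × $1.04/therm = $10.74 ≈ $11

$11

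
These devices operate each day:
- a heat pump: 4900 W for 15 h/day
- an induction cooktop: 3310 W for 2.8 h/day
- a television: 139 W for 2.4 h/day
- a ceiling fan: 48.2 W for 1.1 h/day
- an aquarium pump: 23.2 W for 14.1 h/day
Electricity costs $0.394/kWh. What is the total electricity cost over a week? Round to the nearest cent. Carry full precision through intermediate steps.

$230.24

heat pump: 4900 W × 15 h × 7 d = 514,500 Wh = 514.5 kWh
induction cooktop: 3310 W × 2.8 h × 7 d = 64,876 Wh = 64.88 kWh
television: 139 W × 2.4 h × 7 d = 2,335 Wh = 2.335 kWh
ceiling fan: 48.2 W × 1.1 h × 7 d = 371 Wh = 0.3711 kWh
aquarium pump: 23.2 W × 14.1 h × 7 d = 2,290 Wh = 2.29 kWh
Total energy = 514.5 + 64.88 + 2.335 + 0.3711 + 2.29 = 584.4 kWh
Cost = 584.4 kWh × $0.394 = $230.24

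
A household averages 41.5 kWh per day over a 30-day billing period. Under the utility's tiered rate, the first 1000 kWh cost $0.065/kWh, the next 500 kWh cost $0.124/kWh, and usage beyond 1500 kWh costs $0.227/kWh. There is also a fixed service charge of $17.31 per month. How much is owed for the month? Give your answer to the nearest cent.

$112.69

Usage = 41.5 kWh/day × 30 days = 1245 kWh
First 1000 kWh × $0.065 = $65.00
Next 245 kWh × $0.124 = $30.38
Remaining tier: 0 kWh (not reached)
Energy charge = $95.38; + service $17.31 = $112.69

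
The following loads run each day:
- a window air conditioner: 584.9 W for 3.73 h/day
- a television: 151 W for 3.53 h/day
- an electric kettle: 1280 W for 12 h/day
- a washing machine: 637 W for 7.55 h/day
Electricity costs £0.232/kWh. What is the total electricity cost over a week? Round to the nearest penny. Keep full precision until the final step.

window air conditioner: 584.9 W × 3.73 h × 7 d = 15,272 Wh = 15.27 kWh
television: 151 W × 3.53 h × 7 d = 3,731 Wh = 3.731 kWh
electric kettle: 1280 W × 12 h × 7 d = 107,520 Wh = 107.5 kWh
washing machine: 637 W × 7.55 h × 7 d = 33,665 Wh = 33.67 kWh
Total energy = 15.27 + 3.731 + 107.5 + 33.67 = 160.2 kWh
Cost = 160.2 kWh × £0.232 = £37.16

£37.16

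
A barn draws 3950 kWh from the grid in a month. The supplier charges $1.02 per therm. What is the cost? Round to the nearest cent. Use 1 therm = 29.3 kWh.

3950 kWh × (0.03413 therm/kWh) = 134.8 therm
Cost = 134.8 therm × $1.02/therm = $137.51

$137.51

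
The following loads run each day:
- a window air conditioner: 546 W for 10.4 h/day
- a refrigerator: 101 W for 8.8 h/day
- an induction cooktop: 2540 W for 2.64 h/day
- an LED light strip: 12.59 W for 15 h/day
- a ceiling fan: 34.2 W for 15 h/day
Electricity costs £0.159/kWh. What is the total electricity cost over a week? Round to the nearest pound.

window air conditioner: 546 W × 10.4 h × 7 d = 39,749 Wh = 39.75 kWh
refrigerator: 101 W × 8.8 h × 7 d = 6,222 Wh = 6.222 kWh
induction cooktop: 2540 W × 2.64 h × 7 d = 46,939 Wh = 46.94 kWh
LED light strip: 12.59 W × 15 h × 7 d = 1,322 Wh = 1.322 kWh
ceiling fan: 34.2 W × 15 h × 7 d = 3,591 Wh = 3.591 kWh
Total energy = 39.75 + 6.222 + 46.94 + 1.322 + 3.591 = 97.82 kWh
Cost = 97.82 kWh × £0.159 = £15.55 ≈ £16

£16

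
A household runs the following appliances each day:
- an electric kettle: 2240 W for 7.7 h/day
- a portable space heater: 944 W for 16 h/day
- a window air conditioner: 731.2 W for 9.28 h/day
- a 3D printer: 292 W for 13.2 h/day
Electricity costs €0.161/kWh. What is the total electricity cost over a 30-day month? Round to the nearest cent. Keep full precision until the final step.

electric kettle: 2240 W × 7.7 h × 30 d = 517,440 Wh = 517.4 kWh
portable space heater: 944 W × 16 h × 30 d = 453,120 Wh = 453.1 kWh
window air conditioner: 731.2 W × 9.28 h × 30 d = 203,566 Wh = 203.6 kWh
3D printer: 292 W × 13.2 h × 30 d = 115,632 Wh = 115.6 kWh
Total energy = 517.4 + 453.1 + 203.6 + 115.6 = 1,290 kWh
Cost = 1,290 kWh × €0.161 = €207.65

€207.65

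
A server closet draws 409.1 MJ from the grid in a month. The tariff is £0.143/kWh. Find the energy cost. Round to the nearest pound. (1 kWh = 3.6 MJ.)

£16

409.1 MJ × (0.27778 kWh/MJ) = 113.6 kWh
Cost = 113.6 kWh × £0.143/kWh = £16.25 ≈ £16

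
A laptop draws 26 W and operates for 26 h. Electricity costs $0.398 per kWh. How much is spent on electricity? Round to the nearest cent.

$0.27

Energy = 26 W × 26 h = 676 Wh = 0.676 kWh
Cost = 0.676 kWh × $0.398/kWh = $0.27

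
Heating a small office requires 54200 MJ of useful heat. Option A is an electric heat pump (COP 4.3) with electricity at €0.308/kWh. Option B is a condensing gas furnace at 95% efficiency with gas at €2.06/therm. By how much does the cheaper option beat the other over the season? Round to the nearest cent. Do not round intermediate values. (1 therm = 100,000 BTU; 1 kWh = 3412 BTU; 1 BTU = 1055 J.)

€35.51

Heat load = 54200 MJ = 54,200,000,000 J / 1055 = 51,374,408 BTU
Gas: input = 51,374,408 / 0.95 = 54,078,324 BTU = 540.8 therm → 540.8 × €2.06 = €1,114.01
Heat pump: 51,374,408 BTU / 3412 = 15,060 kWh heat; / 4.3 = 3,502 kWh in → × €0.308 = €1,078.50
Difference = |€1,114.01 − €1,078.50| = €35.51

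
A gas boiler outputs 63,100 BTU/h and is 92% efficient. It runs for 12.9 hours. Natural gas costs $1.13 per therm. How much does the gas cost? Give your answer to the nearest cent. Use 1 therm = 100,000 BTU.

Heat delivered = 63,100 BTU/h × 12.9 h = 813,990 BTU
Gas input = 813,990 / 0.92 = 884,772 BTU
= 884,772 / 100,000 = 8.848 therm
Cost = 8.848 × $1.13/therm = $10.00

$10.00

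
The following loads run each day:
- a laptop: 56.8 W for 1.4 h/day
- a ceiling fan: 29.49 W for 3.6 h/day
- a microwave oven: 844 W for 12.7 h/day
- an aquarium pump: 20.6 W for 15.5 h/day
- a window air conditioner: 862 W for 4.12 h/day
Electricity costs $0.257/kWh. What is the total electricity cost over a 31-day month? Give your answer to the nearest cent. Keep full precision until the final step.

$117.71

laptop: 56.8 W × 1.4 h × 31 d = 2,465 Wh = 2.465 kWh
ceiling fan: 29.49 W × 3.6 h × 31 d = 3,291 Wh = 3.291 kWh
microwave oven: 844 W × 12.7 h × 31 d = 332,283 Wh = 332.3 kWh
aquarium pump: 20.6 W × 15.5 h × 31 d = 9,898 Wh = 9.898 kWh
window air conditioner: 862 W × 4.12 h × 31 d = 110,095 Wh = 110.1 kWh
Total energy = 2.465 + 3.291 + 332.3 + 9.898 + 110.1 = 458 kWh
Cost = 458 kWh × $0.257 = $117.71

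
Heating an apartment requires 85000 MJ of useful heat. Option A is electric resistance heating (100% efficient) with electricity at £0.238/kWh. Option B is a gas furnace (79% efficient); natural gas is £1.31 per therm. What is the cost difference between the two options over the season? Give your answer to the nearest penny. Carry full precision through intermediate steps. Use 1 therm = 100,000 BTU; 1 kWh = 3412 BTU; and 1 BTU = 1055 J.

£4283.96

Heat load = 85000 MJ = 85,000,000,000 J / 1055 = 80,568,720 BTU
Gas: input = 80,568,720 / 0.79 = 101,985,722 BTU = 1,020 therm → 1,020 × £1.31 = £1,336.01
Electric: 80,568,720 BTU / 3412 = 23,610 kWh → × £0.238 = £5,619.98
Difference = |£1,336.01 − £5,619.98| = £4,283.96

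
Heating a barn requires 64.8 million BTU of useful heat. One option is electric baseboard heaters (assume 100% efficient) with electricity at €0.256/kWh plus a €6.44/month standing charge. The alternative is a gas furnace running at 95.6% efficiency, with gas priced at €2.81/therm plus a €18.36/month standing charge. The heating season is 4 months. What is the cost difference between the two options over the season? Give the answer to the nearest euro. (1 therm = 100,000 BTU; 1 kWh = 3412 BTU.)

€2910

Heat load = 64.8 × 10⁶ BTU = 64,800,000 BTU
Gas: input = 64,800,000 / 0.956 = 67,782,427 BTU = 677.8 therm → 677.8 × €2.81 = €1,904.69; + 4 × €18.36 standing = €1,978.13
Electric: 64,800,000 BTU / 3412 = 18,990 kWh → × €0.256 = €4,861.90; + 4 × €6.44 standing = €4,887.66
Difference = |€1,978.13 − €4,887.66| = €2,909.53 ≈ €2910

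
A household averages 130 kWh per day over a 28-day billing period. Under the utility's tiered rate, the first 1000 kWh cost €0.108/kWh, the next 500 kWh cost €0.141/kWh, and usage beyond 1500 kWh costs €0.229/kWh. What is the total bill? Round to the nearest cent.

Usage = 130 kWh/day × 28 days = 3640 kWh
First 1000 kWh × €0.108 = €108.00
Next 500 kWh × €0.141 = €70.50
Remaining 2140 kWh × €0.229 = €490.06
Total = €668.56

€668.56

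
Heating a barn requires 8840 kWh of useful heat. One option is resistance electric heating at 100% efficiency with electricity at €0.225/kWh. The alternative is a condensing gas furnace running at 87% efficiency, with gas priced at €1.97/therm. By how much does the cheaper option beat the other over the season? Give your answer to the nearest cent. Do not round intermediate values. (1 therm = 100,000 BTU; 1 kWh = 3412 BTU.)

Heat load = 8840 kWh × 3412 = 30,162,080 BTU
Gas: input = 30,162,080 / 0.87 = 34,669,057 BTU = 346.7 therm → 346.7 × €1.97 = €682.98
Electric: 30,162,080 BTU / 3412 = 8,840 kWh → × €0.225 = €1,989.00
Difference = |€682.98 − €1,989.00| = €1,306.02

€1306.02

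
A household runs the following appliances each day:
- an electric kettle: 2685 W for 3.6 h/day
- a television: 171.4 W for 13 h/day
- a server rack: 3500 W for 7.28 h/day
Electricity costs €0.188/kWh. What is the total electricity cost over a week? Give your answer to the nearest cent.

electric kettle: 2685 W × 3.6 h × 7 d = 67,662 Wh = 67.66 kWh
television: 171.4 W × 13 h × 7 d = 15,597 Wh = 15.6 kWh
server rack: 3500 W × 7.28 h × 7 d = 178,360 Wh = 178.4 kWh
Total energy = 67.66 + 15.6 + 178.4 = 261.6 kWh
Cost = 261.6 kWh × €0.188 = €49.18

€49.18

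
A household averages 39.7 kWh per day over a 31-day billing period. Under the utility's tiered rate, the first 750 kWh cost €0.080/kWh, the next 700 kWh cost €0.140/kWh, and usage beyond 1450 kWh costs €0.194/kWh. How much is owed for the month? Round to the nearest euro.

€127

Usage = 39.7 kWh/day × 31 days = 1230.7 kWh
First 750 kWh × €0.080 = €60.00
Next 480.7 kWh × €0.140 = €67.30
Remaining tier: 0 kWh (not reached)
Total = €127.30 ≈ €127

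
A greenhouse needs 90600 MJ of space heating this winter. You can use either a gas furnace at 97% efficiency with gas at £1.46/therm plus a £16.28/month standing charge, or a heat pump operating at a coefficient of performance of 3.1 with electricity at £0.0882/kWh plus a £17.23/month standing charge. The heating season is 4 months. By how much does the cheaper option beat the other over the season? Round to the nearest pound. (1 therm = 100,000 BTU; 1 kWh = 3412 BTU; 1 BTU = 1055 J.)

Heat load = 90600 MJ = 90,600,000,000 J / 1055 = 85,876,777 BTU
Gas: input = 85,876,777 / 0.97 = 88,532,760 BTU = 885.3 therm → 885.3 × £1.46 = £1,292.58; + 4 × £16.28 standing = £1,357.70
Heat pump: 85,876,777 BTU / 3412 = 25,170 kWh heat; / 3.1 = 8,119 kWh in → × £0.0882 = £716.10; + 4 × £17.23 standing = £785.02
Difference = |£1,357.70 − £785.02| = £572.68 ≈ £573

£573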